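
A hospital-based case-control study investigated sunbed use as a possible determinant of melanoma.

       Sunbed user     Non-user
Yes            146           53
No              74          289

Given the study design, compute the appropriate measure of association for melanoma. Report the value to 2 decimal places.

10.76

Reading the table with exposure as columns: a = 146 (Sunbed user, case), b = 74 (Sunbed user, non-case), c = 53 (Non-user, case), d = 289.
This is a hospital-based case-control study: participants were sampled on outcome status, so risks in the source population cannot be estimated directly — relative risk is not valid here. The odds ratio is the appropriate measure.
OR = (a·d)/(b·c) = (146 × 289) / (74 × 53) = 42194 / 3922 = 10.75829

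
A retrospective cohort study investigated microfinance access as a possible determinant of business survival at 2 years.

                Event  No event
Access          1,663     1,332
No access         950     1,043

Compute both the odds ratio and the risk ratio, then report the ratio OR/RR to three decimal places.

Cells: a = 1663, b = 1332, c = 950, d = 1043.
OR = (1663·1043)/(1332·950) = 1734509/1265400 = 1.37072
Risk in exposed = 1663/2995 = 0.55526; risk in unexposed = 950/1993 = 0.47667; RR = 1.16487
OR/RR = 1.37072 / 1.16487 = 1.17671
The outcome is not rare, so the OR lies further from 1 than the RR.

1.177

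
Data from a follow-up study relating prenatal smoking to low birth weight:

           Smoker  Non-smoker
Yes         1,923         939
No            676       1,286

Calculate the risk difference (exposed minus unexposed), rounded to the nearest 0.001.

0.318

Reading the table with exposure as columns: a = 1923 (Smoker, case), b = 676 (Smoker, non-case), c = 939 (Non-smoker, case), d = 1286.
Risk in exposed = 1923/2599 = 0.739900; risk in unexposed = 939/2225 = 0.422022.
Risk difference = 0.739900 − 0.422022 = 0.317877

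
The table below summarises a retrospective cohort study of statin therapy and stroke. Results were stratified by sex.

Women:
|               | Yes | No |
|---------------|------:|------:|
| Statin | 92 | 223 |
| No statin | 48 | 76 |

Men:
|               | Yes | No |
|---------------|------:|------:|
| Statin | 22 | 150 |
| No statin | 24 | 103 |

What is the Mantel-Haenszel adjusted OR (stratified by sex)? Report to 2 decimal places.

OR_MH = Σ(aᵢdᵢ/nᵢ) / Σ(bᵢcᵢ/nᵢ), where nᵢ is the stratum total.
Stratum 1 (Women): n = 439; a·d/n = 92·76/439 = 15.9271; b·c/n = 223·48/439 = 24.3827
Stratum 2 (Men): n = 299; a·d/n = 22·103/299 = 7.5786; b·c/n = 150·24/299 = 12.0401
OR_MH = (15.9271 + 7.5786) / (24.3827 + 12.0401) = 23.5057 / 36.4228 = 0.64536

0.65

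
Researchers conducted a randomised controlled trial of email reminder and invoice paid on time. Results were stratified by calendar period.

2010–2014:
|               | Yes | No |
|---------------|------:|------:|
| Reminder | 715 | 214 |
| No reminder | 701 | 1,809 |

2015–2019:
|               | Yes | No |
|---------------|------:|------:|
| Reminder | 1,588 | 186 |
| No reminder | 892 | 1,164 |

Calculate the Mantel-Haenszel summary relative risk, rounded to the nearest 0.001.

RR_MH = Σ(aᵢ·n₀ᵢ/nᵢ) / Σ(cᵢ·n₁ᵢ/nᵢ), with n₁ᵢ = aᵢ+bᵢ (exposed), n₀ᵢ = cᵢ+dᵢ (unexposed), nᵢ = n₁ᵢ+n₀ᵢ.
Stratum 1 (2010–2014): n₁ = 929, n₀ = 2510, n = 3439; a·n₀/n = 715·2510/3439 = 521.8523; c·n₁/n = 701·929/3439 = 189.3658
Stratum 2 (2015–2019): n₁ = 1774, n₀ = 2056, n = 3830; a·n₀/n = 1588·2056/3830 = 852.4616; c·n₁/n = 892·1774/3830 = 413.1614
RR_MH = (521.8523 + 852.4616) / (189.3658 + 413.1614) = 1374.3139 / 602.5272 = 2.28092

2.281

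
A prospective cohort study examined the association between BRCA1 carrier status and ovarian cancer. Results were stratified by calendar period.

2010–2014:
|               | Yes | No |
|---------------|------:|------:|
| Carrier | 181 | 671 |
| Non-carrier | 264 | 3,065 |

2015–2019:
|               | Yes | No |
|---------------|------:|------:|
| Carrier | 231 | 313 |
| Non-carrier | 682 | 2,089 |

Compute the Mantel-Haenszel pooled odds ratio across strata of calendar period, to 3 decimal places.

OR_MH = Σ(aᵢdᵢ/nᵢ) / Σ(bᵢcᵢ/nᵢ), where nᵢ is the stratum total.
Stratum 1 (2010–2014): n = 4181; a·d/n = 181·3065/4181 = 132.6872; b·c/n = 671·264/4181 = 42.3688
Stratum 2 (2015–2019): n = 3315; a·d/n = 231·2089/3315 = 145.5683; b·c/n = 313·682/3315 = 64.3940
OR_MH = (132.6872 + 145.5683) / (42.3688 + 64.3940) = 278.2555 / 106.7628 = 2.60630

2.606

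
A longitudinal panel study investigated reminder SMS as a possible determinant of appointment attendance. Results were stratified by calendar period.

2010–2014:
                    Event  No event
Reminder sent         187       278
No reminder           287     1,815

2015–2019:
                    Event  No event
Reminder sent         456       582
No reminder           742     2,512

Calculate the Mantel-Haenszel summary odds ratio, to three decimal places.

3.030

OR_MH = Σ(aᵢdᵢ/nᵢ) / Σ(bᵢcᵢ/nᵢ), where nᵢ is the stratum total.
Stratum 1 (2010–2014): n = 2567; a·d/n = 187·1815/2567 = 132.2185; b·c/n = 278·287/2567 = 31.0814
Stratum 2 (2015–2019): n = 4292; a·d/n = 456·2512/4292 = 266.8854; b·c/n = 582·742/4292 = 100.6160
OR_MH = (132.2185 + 266.8854) / (31.0814 + 100.6160) = 399.1039 / 131.6974 = 3.03046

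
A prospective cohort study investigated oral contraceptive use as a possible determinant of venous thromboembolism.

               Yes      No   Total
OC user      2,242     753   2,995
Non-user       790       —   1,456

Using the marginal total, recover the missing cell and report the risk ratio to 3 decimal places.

The missing cell is in the unexposed row: 1456 − 790 = 666.
So a = 2242, b = 753, c = 790, d = 666.
RR = [a/(a+b)] / [c/(c+d)] = (2242/2995) / (790/1456) = 0.74858/0.54258 = 1.37966

1.380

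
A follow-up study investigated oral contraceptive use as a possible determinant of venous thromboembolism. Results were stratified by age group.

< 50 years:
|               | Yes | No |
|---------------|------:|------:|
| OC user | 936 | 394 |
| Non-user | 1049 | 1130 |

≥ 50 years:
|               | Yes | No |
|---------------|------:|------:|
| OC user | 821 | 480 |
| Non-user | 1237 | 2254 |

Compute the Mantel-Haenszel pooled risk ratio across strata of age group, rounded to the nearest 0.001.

RR_MH = Σ(aᵢ·n₀ᵢ/nᵢ) / Σ(cᵢ·n₁ᵢ/nᵢ), with n₁ᵢ = aᵢ+bᵢ (exposed), n₀ᵢ = cᵢ+dᵢ (unexposed), nᵢ = n₁ᵢ+n₀ᵢ.
Stratum 1 (< 50 years): n₁ = 1330, n₀ = 2179, n = 3509; a·n₀/n = 936·2179/3509 = 581.2323; c·n₁/n = 1049·1330/3509 = 397.5976
Stratum 2 (≥ 50 years): n₁ = 1301, n₀ = 3491, n = 4792; a·n₀/n = 821·3491/4792 = 598.1033; c·n₁/n = 1237·1301/4792 = 335.8383
RR_MH = (581.2323 + 598.1033) / (397.5976 + 335.8383) = 1179.3356 / 733.4359 = 1.60796

1.608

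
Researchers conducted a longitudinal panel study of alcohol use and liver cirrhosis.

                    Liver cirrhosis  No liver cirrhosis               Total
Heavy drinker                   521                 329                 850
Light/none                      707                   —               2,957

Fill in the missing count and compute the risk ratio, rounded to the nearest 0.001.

2.564

The missing cell is in the unexposed row: 2957 − 707 = 2250.
So a = 521, b = 329, c = 707, d = 2250.
RR = [a/(a+b)] / [c/(c+d)] = (521/850) / (707/2957) = 0.61294/0.23909 = 2.56360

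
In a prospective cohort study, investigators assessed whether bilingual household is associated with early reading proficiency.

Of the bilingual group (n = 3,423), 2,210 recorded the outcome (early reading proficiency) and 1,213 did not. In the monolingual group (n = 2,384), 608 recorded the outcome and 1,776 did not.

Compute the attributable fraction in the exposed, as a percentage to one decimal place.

60.5

From the description: a = 2210, b = 1213, c = 608, d = 1776.
Risk in exposed = 2210/3423 = 0.64563; risk in unexposed = 608/2384 = 0.25503.
RR = 0.64563/0.25503 = 2.53156
AR% = (RR − 1)/RR × 100 = (2.53156 − 1)/2.53156 × 100 = 60.4986%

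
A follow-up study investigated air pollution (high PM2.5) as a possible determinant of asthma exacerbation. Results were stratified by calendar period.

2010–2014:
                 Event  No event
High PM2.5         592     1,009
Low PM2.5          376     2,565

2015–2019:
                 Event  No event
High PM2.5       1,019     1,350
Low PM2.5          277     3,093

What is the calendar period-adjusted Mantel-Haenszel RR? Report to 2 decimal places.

RR_MH = Σ(aᵢ·n₀ᵢ/nᵢ) / Σ(cᵢ·n₁ᵢ/nᵢ), with n₁ᵢ = aᵢ+bᵢ (exposed), n₀ᵢ = cᵢ+dᵢ (unexposed), nᵢ = n₁ᵢ+n₀ᵢ.
Stratum 1 (2010–2014): n₁ = 1601, n₀ = 2941, n = 4542; a·n₀/n = 592·2941/4542 = 383.3272; c·n₁/n = 376·1601/4542 = 132.5354
Stratum 2 (2015–2019): n₁ = 2369, n₀ = 3370, n = 5739; a·n₀/n = 1019·3370/5739 = 598.3673; c·n₁/n = 277·2369/5739 = 114.3427
RR_MH = (383.3272 + 598.3673) / (132.5354 + 114.3427) = 981.6945 / 246.8782 = 3.97643

3.98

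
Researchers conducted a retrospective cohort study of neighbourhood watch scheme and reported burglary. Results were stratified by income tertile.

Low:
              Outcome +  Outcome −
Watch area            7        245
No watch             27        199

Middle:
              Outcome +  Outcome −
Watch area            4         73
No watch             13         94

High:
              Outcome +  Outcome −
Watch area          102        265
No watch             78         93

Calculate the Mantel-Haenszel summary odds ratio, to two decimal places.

OR_MH = Σ(aᵢdᵢ/nᵢ) / Σ(bᵢcᵢ/nᵢ), where nᵢ is the stratum total.
Stratum 1 (Low): n = 478; a·d/n = 7·199/478 = 2.9142; b·c/n = 245·27/478 = 13.8389
Stratum 2 (Middle): n = 184; a·d/n = 4·94/184 = 2.0435; b·c/n = 73·13/184 = 5.1576
Stratum 3 (High): n = 538; a·d/n = 102·93/538 = 17.6320; b·c/n = 265·78/538 = 38.4201
OR_MH = (2.9142 + 2.0435 + 17.6320) / (13.8389 + 5.1576 + 38.4201) = 22.5897 / 57.4166 = 0.39343

0.39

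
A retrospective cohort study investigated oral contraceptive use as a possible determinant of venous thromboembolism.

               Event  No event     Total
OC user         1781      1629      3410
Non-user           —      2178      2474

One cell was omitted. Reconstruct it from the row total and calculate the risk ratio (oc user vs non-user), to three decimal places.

The missing cell is in the unexposed row: 2474 − 2178 = 296.
So a = 1781, b = 1629, c = 296, d = 2178.
RR = [a/(a+b)] / [c/(c+d)] = (1781/3410) / (296/2474) = 0.52229/0.11964 = 4.36533

4.365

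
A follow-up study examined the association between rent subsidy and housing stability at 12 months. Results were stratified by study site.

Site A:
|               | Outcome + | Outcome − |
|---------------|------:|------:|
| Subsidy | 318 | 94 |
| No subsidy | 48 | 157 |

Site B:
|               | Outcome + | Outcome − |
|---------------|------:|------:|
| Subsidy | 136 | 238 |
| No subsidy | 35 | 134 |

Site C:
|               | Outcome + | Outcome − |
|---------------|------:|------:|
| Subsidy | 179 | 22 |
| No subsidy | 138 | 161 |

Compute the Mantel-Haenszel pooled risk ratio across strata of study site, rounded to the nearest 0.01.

RR_MH = Σ(aᵢ·n₀ᵢ/nᵢ) / Σ(cᵢ·n₁ᵢ/nᵢ), with n₁ᵢ = aᵢ+bᵢ (exposed), n₀ᵢ = cᵢ+dᵢ (unexposed), nᵢ = n₁ᵢ+n₀ᵢ.
Stratum 1 (Site A): n₁ = 412, n₀ = 205, n = 617; a·n₀/n = 318·205/617 = 105.6564; c·n₁/n = 48·412/617 = 32.0519
Stratum 2 (Site B): n₁ = 374, n₀ = 169, n = 543; a·n₀/n = 136·169/543 = 42.3278; c·n₁/n = 35·374/543 = 24.1068
Stratum 3 (Site C): n₁ = 201, n₀ = 299, n = 500; a·n₀/n = 179·299/500 = 107.0420; c·n₁/n = 138·201/500 = 55.4760
RR_MH = (105.6564 + 42.3278 + 107.0420) / (32.0519 + 24.1068 + 55.4760) = 255.0262 / 111.6347 = 2.28447

2.28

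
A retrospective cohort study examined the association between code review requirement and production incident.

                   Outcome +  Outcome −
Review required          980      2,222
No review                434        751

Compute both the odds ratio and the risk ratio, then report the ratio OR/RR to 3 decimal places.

Cells: a = 980, b = 2222, c = 434, d = 751.
OR = (980·751)/(2222·434) = 735980/964348 = 0.76319
Risk in exposed = 980/3202 = 0.30606; risk in unexposed = 434/1185 = 0.36624; RR = 0.83567
OR/RR = 0.76319 / 0.83567 = 0.91327
The outcome is not rare, so the OR lies further from 1 than the RR.

0.913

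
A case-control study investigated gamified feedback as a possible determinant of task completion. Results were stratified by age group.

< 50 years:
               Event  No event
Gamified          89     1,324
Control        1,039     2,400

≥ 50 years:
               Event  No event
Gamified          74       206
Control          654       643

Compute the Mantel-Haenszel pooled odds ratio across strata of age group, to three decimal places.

OR_MH = Σ(aᵢdᵢ/nᵢ) / Σ(bᵢcᵢ/nᵢ), where nᵢ is the stratum total.
Stratum 1 (< 50 years): n = 4852; a·d/n = 89·2400/4852 = 44.0231; b·c/n = 1324·1039/4852 = 283.5194
Stratum 2 (≥ 50 years): n = 1577; a·d/n = 74·643/1577 = 30.1725; b·c/n = 206·654/1577 = 85.4306
OR_MH = (44.0231 + 30.1725) / (283.5194 + 85.4306) = 74.1956 / 368.9499 = 0.20110

0.201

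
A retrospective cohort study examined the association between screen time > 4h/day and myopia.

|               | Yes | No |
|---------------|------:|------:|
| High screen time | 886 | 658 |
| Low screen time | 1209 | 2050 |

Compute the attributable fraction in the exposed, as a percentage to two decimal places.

Cells: a = 886, b = 658, c = 1209, d = 2050.
Risk in exposed = 886/1544 = 0.57383; risk in unexposed = 1209/3259 = 0.37097.
RR = 0.57383/0.37097 = 1.54684
AR% = (RR − 1)/RR × 100 = (1.54684 − 1)/1.54684 × 100 = 35.3519%

35.35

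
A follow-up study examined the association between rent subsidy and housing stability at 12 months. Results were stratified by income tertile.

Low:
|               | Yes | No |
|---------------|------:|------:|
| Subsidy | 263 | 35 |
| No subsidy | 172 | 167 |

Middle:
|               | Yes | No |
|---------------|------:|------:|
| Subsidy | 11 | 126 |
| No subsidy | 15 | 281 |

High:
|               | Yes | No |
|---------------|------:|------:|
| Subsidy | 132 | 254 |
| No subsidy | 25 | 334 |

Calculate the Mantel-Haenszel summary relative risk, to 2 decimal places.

RR_MH = Σ(aᵢ·n₀ᵢ/nᵢ) / Σ(cᵢ·n₁ᵢ/nᵢ), with n₁ᵢ = aᵢ+bᵢ (exposed), n₀ᵢ = cᵢ+dᵢ (unexposed), nᵢ = n₁ᵢ+n₀ᵢ.
Stratum 1 (Low): n₁ = 298, n₀ = 339, n = 637; a·n₀/n = 263·339/637 = 139.9639; c·n₁/n = 172·298/637 = 80.4647
Stratum 2 (Middle): n₁ = 137, n₀ = 296, n = 433; a·n₀/n = 11·296/433 = 7.5196; c·n₁/n = 15·137/433 = 4.7460
Stratum 3 (High): n₁ = 386, n₀ = 359, n = 745; a·n₀/n = 132·359/745 = 63.6081; c·n₁/n = 25·386/745 = 12.9530
RR_MH = (139.9639 + 7.5196 + 63.6081) / (80.4647 + 4.7460 + 12.9530) = 211.0916 / 98.1637 = 2.15040

2.15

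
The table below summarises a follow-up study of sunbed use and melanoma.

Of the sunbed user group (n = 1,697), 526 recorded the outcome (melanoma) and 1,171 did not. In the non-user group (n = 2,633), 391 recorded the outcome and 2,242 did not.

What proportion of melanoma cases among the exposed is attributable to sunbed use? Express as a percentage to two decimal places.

From the description: a = 526, b = 1171, c = 391, d = 2242.
Risk in exposed = 526/1697 = 0.30996; risk in unexposed = 391/2633 = 0.14850.
RR = 0.30996/0.14850 = 2.08727
AR% = (RR − 1)/RR × 100 = (2.08727 − 1)/2.08727 × 100 = 52.0905%

52.09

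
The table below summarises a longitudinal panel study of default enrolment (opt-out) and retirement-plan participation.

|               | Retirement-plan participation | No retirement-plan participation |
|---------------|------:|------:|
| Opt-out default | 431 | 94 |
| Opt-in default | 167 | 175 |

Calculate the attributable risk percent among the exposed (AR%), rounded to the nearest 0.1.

Cells: a = 431, b = 94, c = 167, d = 175.
Risk in exposed = 431/525 = 0.82095; risk in unexposed = 167/342 = 0.48830.
RR = 0.82095/0.48830 = 1.68123
AR% = (RR − 1)/RR × 100 = (1.68123 − 1)/1.68123 × 100 = 40.5198%

40.5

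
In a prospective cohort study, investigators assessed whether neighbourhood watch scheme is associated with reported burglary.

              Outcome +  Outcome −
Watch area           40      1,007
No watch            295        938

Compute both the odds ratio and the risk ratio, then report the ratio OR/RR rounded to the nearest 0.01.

0.79

Cells: a = 40, b = 1007, c = 295, d = 938.
OR = (40·938)/(1007·295) = 37520/297065 = 0.12630
Risk in exposed = 40/1047 = 0.03820; risk in unexposed = 295/1233 = 0.23925; RR = 0.15968
OR/RR = 0.12630 / 0.15968 = 0.79096
The outcome is not rare, so the OR lies further from 1 than the RR.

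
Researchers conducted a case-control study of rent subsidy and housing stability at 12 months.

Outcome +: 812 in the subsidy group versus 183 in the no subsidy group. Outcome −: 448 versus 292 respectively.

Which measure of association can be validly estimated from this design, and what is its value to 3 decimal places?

From the description: a = 812, b = 448, c = 183, d = 292.
This is a case-control study: participants were sampled on outcome status, so risks in the source population cannot be estimated directly — relative risk is not valid here. The odds ratio is the appropriate measure.
OR = (a·d)/(b·c) = (812 × 292) / (448 × 183) = 237104 / 81984 = 2.89208

2.892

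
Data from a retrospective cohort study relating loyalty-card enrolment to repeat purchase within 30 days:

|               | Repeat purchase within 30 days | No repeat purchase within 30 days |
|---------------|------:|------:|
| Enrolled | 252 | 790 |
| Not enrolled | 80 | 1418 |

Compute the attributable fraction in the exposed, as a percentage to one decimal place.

77.9

Cells: a = 252, b = 790, c = 80, d = 1418.
Risk in exposed = 252/1042 = 0.24184; risk in unexposed = 80/1498 = 0.05340.
RR = 0.24184/0.05340 = 4.52850
AR% = (RR − 1)/RR × 100 = (4.52850 − 1)/4.52850 × 100 = 77.9176%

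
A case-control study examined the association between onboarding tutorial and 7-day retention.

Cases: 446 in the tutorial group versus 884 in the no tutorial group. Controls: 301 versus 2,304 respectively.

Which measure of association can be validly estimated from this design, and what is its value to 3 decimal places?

3.862

From the description: a = 446, b = 301, c = 884, d = 2304.
This is a case-control study: participants were sampled on outcome status, so risks in the source population cannot be estimated directly — relative risk is not valid here. The odds ratio is the appropriate measure.
OR = (a·d)/(b·c) = (446 × 2304) / (301 × 884) = 1027584 / 266084 = 3.86188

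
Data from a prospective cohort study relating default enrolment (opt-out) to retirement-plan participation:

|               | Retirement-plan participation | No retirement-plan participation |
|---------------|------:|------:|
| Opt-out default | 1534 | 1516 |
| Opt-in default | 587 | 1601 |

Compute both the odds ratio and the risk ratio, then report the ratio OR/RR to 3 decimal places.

1.472

Cells: a = 1534, b = 1516, c = 587, d = 1601.
OR = (1534·1601)/(1516·587) = 2455934/889892 = 2.75981
Risk in exposed = 1534/3050 = 0.50295; risk in unexposed = 587/2188 = 0.26828; RR = 1.87471
OR/RR = 2.75981 / 1.87471 = 1.47212
The outcome is not rare, so the OR lies further from 1 than the RR.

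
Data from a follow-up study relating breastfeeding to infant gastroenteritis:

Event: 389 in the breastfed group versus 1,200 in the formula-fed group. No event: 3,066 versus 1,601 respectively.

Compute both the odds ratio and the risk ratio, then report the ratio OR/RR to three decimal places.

From the description: a = 389, b = 3066, c = 1200, d = 1601.
OR = (389·1601)/(3066·1200) = 622789/3679200 = 0.16927
Risk in exposed = 389/3455 = 0.11259; risk in unexposed = 1200/2801 = 0.42842; RR = 0.26280
OR/RR = 0.16927 / 0.26280 = 0.64410
The outcome is not rare, so the OR lies further from 1 than the RR.

0.644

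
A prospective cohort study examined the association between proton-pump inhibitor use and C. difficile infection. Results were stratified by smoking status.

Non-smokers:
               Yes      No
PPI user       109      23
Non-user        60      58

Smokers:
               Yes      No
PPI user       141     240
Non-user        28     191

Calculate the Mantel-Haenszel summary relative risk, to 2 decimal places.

RR_MH = Σ(aᵢ·n₀ᵢ/nᵢ) / Σ(cᵢ·n₁ᵢ/nᵢ), with n₁ᵢ = aᵢ+bᵢ (exposed), n₀ᵢ = cᵢ+dᵢ (unexposed), nᵢ = n₁ᵢ+n₀ᵢ.
Stratum 1 (Non-smokers): n₁ = 132, n₀ = 118, n = 250; a·n₀/n = 109·118/250 = 51.4480; c·n₁/n = 60·132/250 = 31.6800
Stratum 2 (Smokers): n₁ = 381, n₀ = 219, n = 600; a·n₀/n = 141·219/600 = 51.4650; c·n₁/n = 28·381/600 = 17.7800
RR_MH = (51.4480 + 51.4650) / (31.6800 + 17.7800) = 102.9130 / 49.4600 = 2.08073

2.08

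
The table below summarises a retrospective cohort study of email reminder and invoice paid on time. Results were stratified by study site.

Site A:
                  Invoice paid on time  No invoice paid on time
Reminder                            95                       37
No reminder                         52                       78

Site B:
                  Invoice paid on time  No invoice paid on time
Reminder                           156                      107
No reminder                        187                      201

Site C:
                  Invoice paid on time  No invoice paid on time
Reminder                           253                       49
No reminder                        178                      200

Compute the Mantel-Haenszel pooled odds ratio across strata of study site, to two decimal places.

2.96

OR_MH = Σ(aᵢdᵢ/nᵢ) / Σ(bᵢcᵢ/nᵢ), where nᵢ is the stratum total.
Stratum 1 (Site A): n = 262; a·d/n = 95·78/262 = 28.2824; b·c/n = 37·52/262 = 7.3435
Stratum 2 (Site B): n = 651; a·d/n = 156·201/651 = 48.1659; b·c/n = 107·187/651 = 30.7358
Stratum 3 (Site C): n = 680; a·d/n = 253·200/680 = 74.4118; b·c/n = 49·178/680 = 12.8265
OR_MH = (28.2824 + 48.1659 + 74.4118) / (7.3435 + 30.7358 + 12.8265) = 150.8601 / 50.9058 = 2.96352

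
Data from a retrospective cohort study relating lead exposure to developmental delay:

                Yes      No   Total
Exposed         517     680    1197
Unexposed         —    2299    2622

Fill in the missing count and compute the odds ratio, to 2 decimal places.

5.41

The missing cell is in the unexposed row: 2622 − 2299 = 323.
So a = 517, b = 680, c = 323, d = 2299.
OR = (a·d)/(b·c) = (517 × 2299) / (680 × 323) = 1188583 / 219640 = 5.41151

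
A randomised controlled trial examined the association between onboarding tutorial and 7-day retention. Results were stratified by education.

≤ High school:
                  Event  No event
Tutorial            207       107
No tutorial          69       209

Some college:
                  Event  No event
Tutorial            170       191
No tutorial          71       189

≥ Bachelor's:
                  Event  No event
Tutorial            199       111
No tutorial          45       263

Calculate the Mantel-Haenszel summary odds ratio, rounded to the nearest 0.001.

4.942

OR_MH = Σ(aᵢdᵢ/nᵢ) / Σ(bᵢcᵢ/nᵢ), where nᵢ is the stratum total.
Stratum 1 (≤ High school): n = 592; a·d/n = 207·209/592 = 73.0794; b·c/n = 107·69/592 = 12.4713
Stratum 2 (Some college): n = 621; a·d/n = 170·189/621 = 51.7391; b·c/n = 191·71/621 = 21.8374
Stratum 3 (≥ Bachelor's): n = 618; a·d/n = 199·263/618 = 84.6877; b·c/n = 111·45/618 = 8.0825
OR_MH = (73.0794 + 51.7391 + 84.6877) / (12.4713 + 21.8374 + 8.0825) = 209.5062 / 42.3912 = 4.94221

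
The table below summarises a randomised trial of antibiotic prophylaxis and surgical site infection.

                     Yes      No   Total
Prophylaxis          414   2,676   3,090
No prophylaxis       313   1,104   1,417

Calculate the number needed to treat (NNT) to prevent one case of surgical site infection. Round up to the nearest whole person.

Risk in treated group = 414/3090 = 0.13398; risk in control = 313/1417 = 0.22089.
Absolute risk reduction = 0.22089 − 0.13398 = 0.08691
NNT = 1 / ARR = 1 / 0.08691 = 11.506 → round up → 12

12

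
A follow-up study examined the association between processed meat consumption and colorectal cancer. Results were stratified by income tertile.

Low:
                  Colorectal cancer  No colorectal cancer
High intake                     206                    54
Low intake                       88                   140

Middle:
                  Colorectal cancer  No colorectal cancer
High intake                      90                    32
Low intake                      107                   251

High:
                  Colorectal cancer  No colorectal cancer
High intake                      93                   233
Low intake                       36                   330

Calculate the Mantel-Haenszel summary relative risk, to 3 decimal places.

RR_MH = Σ(aᵢ·n₀ᵢ/nᵢ) / Σ(cᵢ·n₁ᵢ/nᵢ), with n₁ᵢ = aᵢ+bᵢ (exposed), n₀ᵢ = cᵢ+dᵢ (unexposed), nᵢ = n₁ᵢ+n₀ᵢ.
Stratum 1 (Low): n₁ = 260, n₀ = 228, n = 488; a·n₀/n = 206·228/488 = 96.2459; c·n₁/n = 88·260/488 = 46.8852
Stratum 2 (Middle): n₁ = 122, n₀ = 358, n = 480; a·n₀/n = 90·358/480 = 67.1250; c·n₁/n = 107·122/480 = 27.1958
Stratum 3 (High): n₁ = 326, n₀ = 366, n = 692; a·n₀/n = 93·366/692 = 49.1879; c·n₁/n = 36·326/692 = 16.9595
RR_MH = (96.2459 + 67.1250 + 49.1879) / (46.8852 + 27.1958 + 16.9595) = 212.5588 / 91.0406 = 2.33477

2.335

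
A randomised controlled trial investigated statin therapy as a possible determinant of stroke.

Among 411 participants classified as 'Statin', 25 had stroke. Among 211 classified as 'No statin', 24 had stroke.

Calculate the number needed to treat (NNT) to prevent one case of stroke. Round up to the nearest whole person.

19

Risk in treated group = 25/411 = 0.06083; risk in control = 24/211 = 0.11374.
Absolute risk reduction = 0.11374 − 0.06083 = 0.05292
NNT = 1 / ARR = 1 / 0.05292 = 18.898 → round up → 19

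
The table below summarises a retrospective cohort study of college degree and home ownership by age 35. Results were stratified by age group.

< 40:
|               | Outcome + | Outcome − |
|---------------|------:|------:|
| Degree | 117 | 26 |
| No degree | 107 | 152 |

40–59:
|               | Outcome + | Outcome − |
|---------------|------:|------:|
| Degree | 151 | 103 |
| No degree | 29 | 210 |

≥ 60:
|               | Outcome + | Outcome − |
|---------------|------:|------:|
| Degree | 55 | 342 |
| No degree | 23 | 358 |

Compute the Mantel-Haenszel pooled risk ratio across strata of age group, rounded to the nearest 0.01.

RR_MH = Σ(aᵢ·n₀ᵢ/nᵢ) / Σ(cᵢ·n₁ᵢ/nᵢ), with n₁ᵢ = aᵢ+bᵢ (exposed), n₀ᵢ = cᵢ+dᵢ (unexposed), nᵢ = n₁ᵢ+n₀ᵢ.
Stratum 1 (< 40): n₁ = 143, n₀ = 259, n = 402; a·n₀/n = 117·259/402 = 75.3806; c·n₁/n = 107·143/402 = 38.0622
Stratum 2 (40–59): n₁ = 254, n₀ = 239, n = 493; a·n₀/n = 151·239/493 = 73.2028; c·n₁/n = 29·254/493 = 14.9412
Stratum 3 (≥ 60): n₁ = 397, n₀ = 381, n = 778; a·n₀/n = 55·381/778 = 26.9344; c·n₁/n = 23·397/778 = 11.7365
RR_MH = (75.3806 + 73.2028 + 26.9344) / (38.0622 + 14.9412 + 11.7365) = 175.5179 / 64.7399 = 2.71113

2.71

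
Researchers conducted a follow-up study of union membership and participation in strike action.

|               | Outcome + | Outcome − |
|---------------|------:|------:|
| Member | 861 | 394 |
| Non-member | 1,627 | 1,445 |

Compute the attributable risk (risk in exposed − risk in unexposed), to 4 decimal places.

Cells: a = 861, b = 394, c = 1627, d = 1445.
Risk in exposed = 861/1255 = 0.686056; risk in unexposed = 1627/3072 = 0.529622.
Risk difference = 0.686056 − 0.529622 = 0.156433

0.1564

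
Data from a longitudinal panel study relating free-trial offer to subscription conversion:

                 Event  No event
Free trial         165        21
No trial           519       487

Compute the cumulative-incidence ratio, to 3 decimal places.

Cells: a = 165, b = 21, c = 519, d = 487.
Risk in exposed = 165/186 = 0.88710; risk in unexposed = 519/1006 = 0.51590.
RR = 0.88710 / 0.51590 = 1.71950
The risk among the exposed is 1.72 times that among the unexposed.

1.719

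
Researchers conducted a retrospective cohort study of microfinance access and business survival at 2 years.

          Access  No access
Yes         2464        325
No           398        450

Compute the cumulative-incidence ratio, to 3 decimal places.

2.053

Reading the table with exposure as columns: a = 2464 (Access, case), b = 398 (Access, non-case), c = 325 (No access, case), d = 450.
Risk in exposed = 2464/2862 = 0.86094; risk in unexposed = 325/775 = 0.41935.
RR = 0.86094 / 0.41935 = 2.05300
The risk among the exposed is 2.05 times that among the unexposed.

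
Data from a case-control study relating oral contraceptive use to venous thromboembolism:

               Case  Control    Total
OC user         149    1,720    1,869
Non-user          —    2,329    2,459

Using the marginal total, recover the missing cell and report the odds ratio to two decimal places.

The missing cell is in the unexposed row: 2459 − 2329 = 130.
So a = 149, b = 1720, c = 130, d = 2329.
OR = (a·d)/(b·c) = (149 × 2329) / (1720 × 130) = 347021 / 223600 = 1.55197

1.55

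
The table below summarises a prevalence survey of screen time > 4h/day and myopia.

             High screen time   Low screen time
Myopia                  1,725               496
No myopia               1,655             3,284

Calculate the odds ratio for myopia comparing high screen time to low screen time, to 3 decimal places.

Reading the table with exposure as columns: a = 1725 (High screen time, case), b = 1655 (High screen time, non-case), c = 496 (Low screen time, case), d = 3284.
OR = (a·d)/(b·c) = (1725 × 3284) / (1655 × 496) = 5664900 / 820880 = 6.90101
The odds of myopia are about 6.90 times as high in the high screen time group.

6.901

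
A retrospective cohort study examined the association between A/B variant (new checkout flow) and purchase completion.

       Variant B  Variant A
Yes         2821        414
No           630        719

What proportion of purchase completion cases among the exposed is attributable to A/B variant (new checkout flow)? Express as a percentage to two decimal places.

Reading the table with exposure as columns: a = 2821 (Variant B, case), b = 630 (Variant B, non-case), c = 414 (Variant A, case), d = 719.
Risk in exposed = 2821/3451 = 0.81744; risk in unexposed = 414/1133 = 0.36540.
RR = 0.81744/0.36540 = 2.23711
AR% = (RR − 1)/RR × 100 = (2.23711 − 1)/2.23711 × 100 = 55.2995%

55.30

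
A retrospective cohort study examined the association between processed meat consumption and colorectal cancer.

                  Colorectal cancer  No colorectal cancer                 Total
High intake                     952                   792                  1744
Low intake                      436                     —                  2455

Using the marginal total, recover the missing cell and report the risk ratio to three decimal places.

The missing cell is in the unexposed row: 2455 − 436 = 2019.
So a = 952, b = 792, c = 436, d = 2019.
RR = [a/(a+b)] / [c/(c+d)] = (952/1744) / (436/2455) = 0.54587/0.17760 = 3.07366

3.074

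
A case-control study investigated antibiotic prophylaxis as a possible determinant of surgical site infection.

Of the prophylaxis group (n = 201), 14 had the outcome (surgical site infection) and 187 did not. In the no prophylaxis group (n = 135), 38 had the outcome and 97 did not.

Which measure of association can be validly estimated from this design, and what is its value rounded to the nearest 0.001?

0.191

From the description: a = 14, b = 187, c = 38, d = 97.
This is a case-control study: participants were sampled on outcome status, so risks in the source population cannot be estimated directly — relative risk is not valid here. The odds ratio is the appropriate measure.
OR = (a·d)/(b·c) = (14 × 97) / (187 × 38) = 1358 / 7106 = 0.19111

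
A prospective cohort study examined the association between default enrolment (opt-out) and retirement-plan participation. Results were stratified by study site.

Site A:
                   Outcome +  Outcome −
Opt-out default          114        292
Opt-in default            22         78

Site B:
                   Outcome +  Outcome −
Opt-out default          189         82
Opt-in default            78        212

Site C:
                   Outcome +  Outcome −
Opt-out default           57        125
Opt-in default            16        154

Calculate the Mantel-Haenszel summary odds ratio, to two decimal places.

3.83

OR_MH = Σ(aᵢdᵢ/nᵢ) / Σ(bᵢcᵢ/nᵢ), where nᵢ is the stratum total.
Stratum 1 (Site A): n = 506; a·d/n = 114·78/506 = 17.5731; b·c/n = 292·22/506 = 12.6957
Stratum 2 (Site B): n = 561; a·d/n = 189·212/561 = 71.4225; b·c/n = 82·78/561 = 11.4011
Stratum 3 (Site C): n = 352; a·d/n = 57·154/352 = 24.9375; b·c/n = 125·16/352 = 5.6818
OR_MH = (17.5731 + 71.4225 + 24.9375) / (12.6957 + 11.4011 + 5.6818) = 113.9331 / 29.7785 = 3.82601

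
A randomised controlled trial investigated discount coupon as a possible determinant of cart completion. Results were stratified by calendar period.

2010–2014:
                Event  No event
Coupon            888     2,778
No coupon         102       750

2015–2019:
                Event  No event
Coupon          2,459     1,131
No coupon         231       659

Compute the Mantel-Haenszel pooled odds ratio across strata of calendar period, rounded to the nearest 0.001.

OR_MH = Σ(aᵢdᵢ/nᵢ) / Σ(bᵢcᵢ/nᵢ), where nᵢ is the stratum total.
Stratum 1 (2010–2014): n = 4518; a·d/n = 888·750/4518 = 147.4104; b·c/n = 2778·102/4518 = 62.7171
Stratum 2 (2015–2019): n = 4480; a·d/n = 2459·659/4480 = 361.7145; b·c/n = 1131·231/4480 = 58.3172
OR_MH = (147.4104 + 361.7145) / (62.7171 + 58.3172) = 509.1249 / 121.0343 = 4.20645

4.206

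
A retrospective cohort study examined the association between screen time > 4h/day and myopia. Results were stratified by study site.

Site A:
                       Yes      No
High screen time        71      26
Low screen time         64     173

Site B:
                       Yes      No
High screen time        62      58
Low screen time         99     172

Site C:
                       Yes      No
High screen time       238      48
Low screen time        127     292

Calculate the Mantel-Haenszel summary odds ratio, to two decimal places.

5.74

OR_MH = Σ(aᵢdᵢ/nᵢ) / Σ(bᵢcᵢ/nᵢ), where nᵢ is the stratum total.
Stratum 1 (Site A): n = 334; a·d/n = 71·173/334 = 36.7754; b·c/n = 26·64/334 = 4.9820
Stratum 2 (Site B): n = 391; a·d/n = 62·172/391 = 27.2737; b·c/n = 58·99/391 = 14.6854
Stratum 3 (Site C): n = 705; a·d/n = 238·292/705 = 98.5759; b·c/n = 48·127/705 = 8.6468
OR_MH = (36.7754 + 27.2737 + 98.5759) / (4.9820 + 14.6854 + 8.6468) = 162.6250 / 28.3143 = 5.74357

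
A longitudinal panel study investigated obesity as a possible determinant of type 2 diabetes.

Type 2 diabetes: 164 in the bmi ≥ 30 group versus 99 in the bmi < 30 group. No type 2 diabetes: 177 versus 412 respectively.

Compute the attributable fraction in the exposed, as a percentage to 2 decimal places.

59.72

From the description: a = 164, b = 177, c = 99, d = 412.
Risk in exposed = 164/341 = 0.48094; risk in unexposed = 99/511 = 0.19374.
RR = 0.48094/0.19374 = 2.48242
AR% = (RR − 1)/RR × 100 = (2.48242 − 1)/2.48242 × 100 = 59.7167%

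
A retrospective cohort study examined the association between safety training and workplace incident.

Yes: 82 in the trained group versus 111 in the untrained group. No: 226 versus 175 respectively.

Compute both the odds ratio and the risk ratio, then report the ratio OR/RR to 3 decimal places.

0.834

From the description: a = 82, b = 226, c = 111, d = 175.
OR = (82·175)/(226·111) = 14350/25086 = 0.57203
Risk in exposed = 82/308 = 0.26623; risk in unexposed = 111/286 = 0.38811; RR = 0.68597
OR/RR = 0.57203 / 0.68597 = 0.83390
The outcome is not rare, so the OR lies further from 1 than the RR.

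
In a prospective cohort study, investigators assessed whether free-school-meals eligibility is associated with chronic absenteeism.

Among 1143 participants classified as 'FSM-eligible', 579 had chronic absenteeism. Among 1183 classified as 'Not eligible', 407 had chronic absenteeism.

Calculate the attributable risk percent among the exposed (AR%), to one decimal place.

32.1

From the description: a = 579, b = 564, c = 407, d = 776.
Risk in exposed = 579/1143 = 0.50656; risk in unexposed = 407/1183 = 0.34404.
RR = 0.50656/0.34404 = 1.47239
AR% = (RR − 1)/RR × 100 = (1.47239 − 1)/1.47239 × 100 = 32.0832%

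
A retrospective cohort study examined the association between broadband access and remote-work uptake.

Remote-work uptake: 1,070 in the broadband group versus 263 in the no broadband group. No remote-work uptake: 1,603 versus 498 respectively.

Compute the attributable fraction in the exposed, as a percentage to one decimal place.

From the description: a = 1070, b = 1603, c = 263, d = 498.
Risk in exposed = 1070/2673 = 0.40030; risk in unexposed = 263/761 = 0.34560.
RR = 0.40030/0.34560 = 1.15828
AR% = (RR − 1)/RR × 100 = (1.15828 − 1)/1.15828 × 100 = 13.6651%

13.7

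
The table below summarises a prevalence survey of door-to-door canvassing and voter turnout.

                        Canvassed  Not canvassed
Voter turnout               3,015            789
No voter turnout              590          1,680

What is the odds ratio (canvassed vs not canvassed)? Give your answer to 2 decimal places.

Reading the table with exposure as columns: a = 3015 (Canvassed, case), b = 590 (Canvassed, non-case), c = 789 (Not canvassed, case), d = 1680.
OR = (a·d)/(b·c) = (3015 × 1680) / (590 × 789) = 5065200 / 465510 = 10.88097
The odds of voter turnout are about 10.88 times as high in the canvassed group.

10.88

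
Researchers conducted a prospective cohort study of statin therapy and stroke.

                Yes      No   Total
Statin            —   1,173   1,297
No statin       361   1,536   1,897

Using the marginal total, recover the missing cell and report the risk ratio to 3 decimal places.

The missing cell is in the exposed row: 1297 − 1173 = 124.
So a = 124, b = 1173, c = 361, d = 1536.
RR = [a/(a+b)] / [c/(c+d)] = (124/1297) / (361/1897) = 0.09561/0.19030 = 0.50239

0.502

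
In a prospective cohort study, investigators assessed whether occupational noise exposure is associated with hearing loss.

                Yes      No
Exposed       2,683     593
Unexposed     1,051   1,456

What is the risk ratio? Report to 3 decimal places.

1.954

Cells: a = 2683, b = 593, c = 1051, d = 1456.
Risk in exposed = 2683/3276 = 0.81899; risk in unexposed = 1051/2507 = 0.41923.
RR = 0.81899 / 0.41923 = 1.95357
The risk among the exposed is 1.95 times that among the unexposed.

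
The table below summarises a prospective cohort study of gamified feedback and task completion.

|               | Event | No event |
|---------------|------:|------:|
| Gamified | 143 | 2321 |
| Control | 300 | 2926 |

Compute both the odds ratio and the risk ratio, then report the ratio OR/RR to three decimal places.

Cells: a = 143, b = 2321, c = 300, d = 2926.
OR = (143·2926)/(2321·300) = 418418/696300 = 0.60092
Risk in exposed = 143/2464 = 0.05804; risk in unexposed = 300/3226 = 0.09299; RR = 0.62408
OR/RR = 0.60092 / 0.62408 = 0.96289
The outcome is rare in both groups, so OR ≈ RR (ratio near 1).

0.963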